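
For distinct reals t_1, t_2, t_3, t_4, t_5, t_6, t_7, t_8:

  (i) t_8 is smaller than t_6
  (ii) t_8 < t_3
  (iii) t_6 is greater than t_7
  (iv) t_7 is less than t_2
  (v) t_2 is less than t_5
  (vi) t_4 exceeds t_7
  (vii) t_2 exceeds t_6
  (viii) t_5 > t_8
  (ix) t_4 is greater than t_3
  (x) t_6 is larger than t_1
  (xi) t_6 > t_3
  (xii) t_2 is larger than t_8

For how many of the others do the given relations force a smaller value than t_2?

5

Directly below t_2: t_7, t_8, t_6.
One step further: t_1, t_3 (5 so far).
Nothing else is reachable below t_2; 5 in all.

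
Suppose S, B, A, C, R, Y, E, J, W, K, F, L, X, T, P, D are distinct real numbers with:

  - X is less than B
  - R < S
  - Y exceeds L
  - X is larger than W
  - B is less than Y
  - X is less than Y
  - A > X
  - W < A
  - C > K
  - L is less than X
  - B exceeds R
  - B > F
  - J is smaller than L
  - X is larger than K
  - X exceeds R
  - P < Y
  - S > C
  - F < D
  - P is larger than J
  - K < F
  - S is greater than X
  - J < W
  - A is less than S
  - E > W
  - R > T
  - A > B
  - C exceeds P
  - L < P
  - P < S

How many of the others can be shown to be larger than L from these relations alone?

The elements the relations force above L are X, B, P, A, C, S, Y — no chain reaches any other.
That is 7.

7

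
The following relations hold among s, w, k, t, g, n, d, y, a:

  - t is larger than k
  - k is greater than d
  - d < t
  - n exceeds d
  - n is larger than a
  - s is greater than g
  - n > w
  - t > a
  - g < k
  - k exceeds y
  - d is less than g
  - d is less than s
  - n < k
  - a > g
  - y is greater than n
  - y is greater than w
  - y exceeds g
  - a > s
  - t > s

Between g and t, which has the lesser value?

g

g < s and s < a give g < a.
With a < n: g < s < a < n.
Then n < y extends the chain to y.
Then y < k extends the chain to k.
With k < t: g < s < a < n < y < k < t.
So g < t; g is the smaller of the two.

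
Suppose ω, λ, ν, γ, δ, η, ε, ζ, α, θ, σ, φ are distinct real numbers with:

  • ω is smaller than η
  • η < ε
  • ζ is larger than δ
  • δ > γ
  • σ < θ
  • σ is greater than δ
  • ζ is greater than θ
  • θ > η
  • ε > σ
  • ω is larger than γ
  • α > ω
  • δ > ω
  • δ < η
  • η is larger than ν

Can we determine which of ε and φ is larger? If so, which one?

Following every chain through φ: nothing is chained to φ.
ε is not reached, and no chain runs the other way from ε to φ.
So the given relations leave the order of φ and ε undetermined.

undetermined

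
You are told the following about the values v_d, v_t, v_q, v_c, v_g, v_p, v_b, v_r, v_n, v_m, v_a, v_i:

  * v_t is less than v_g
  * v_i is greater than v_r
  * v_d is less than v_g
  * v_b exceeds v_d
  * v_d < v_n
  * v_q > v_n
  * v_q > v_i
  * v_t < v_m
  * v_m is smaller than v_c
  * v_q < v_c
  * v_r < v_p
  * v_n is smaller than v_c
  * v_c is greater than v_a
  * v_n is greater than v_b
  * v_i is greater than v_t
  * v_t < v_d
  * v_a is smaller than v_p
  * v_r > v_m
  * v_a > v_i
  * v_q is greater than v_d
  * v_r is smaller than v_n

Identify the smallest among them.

v_d is not least since v_t < v_d; v_m is not least since v_t < v_m; v_r is not least since v_m < v_r; v_i is not least since v_r < v_i; v_b is not least since v_d < v_b; v_n is not least since v_d < v_n; v_a is not least since v_i < v_a; v_g is not least since v_t < v_g; v_q is not least since v_i < v_q; v_p is not least since v_r < v_p; v_c is not least since v_q < v_c.
Only v_t has nothing below it, so v_t is the smallest.

v_t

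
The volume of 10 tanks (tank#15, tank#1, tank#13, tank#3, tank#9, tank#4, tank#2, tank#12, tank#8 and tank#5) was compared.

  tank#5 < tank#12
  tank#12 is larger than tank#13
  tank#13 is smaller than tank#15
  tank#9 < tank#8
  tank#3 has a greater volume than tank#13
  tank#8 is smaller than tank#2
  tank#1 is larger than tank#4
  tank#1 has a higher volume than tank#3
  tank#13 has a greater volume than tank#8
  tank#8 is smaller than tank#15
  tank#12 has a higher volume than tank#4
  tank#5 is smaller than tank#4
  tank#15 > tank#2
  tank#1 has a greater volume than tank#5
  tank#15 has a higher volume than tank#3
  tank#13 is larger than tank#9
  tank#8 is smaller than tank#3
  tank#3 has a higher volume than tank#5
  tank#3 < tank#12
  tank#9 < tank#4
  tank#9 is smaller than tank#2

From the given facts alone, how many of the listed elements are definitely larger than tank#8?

6

From tank#8 the given relations immediately reach tank#13, tank#3, tank#2, tank#15.
From those, tank#12, tank#1 — 6 in total.
No other element is forced above tank#8 by the given relations, so the count is 6.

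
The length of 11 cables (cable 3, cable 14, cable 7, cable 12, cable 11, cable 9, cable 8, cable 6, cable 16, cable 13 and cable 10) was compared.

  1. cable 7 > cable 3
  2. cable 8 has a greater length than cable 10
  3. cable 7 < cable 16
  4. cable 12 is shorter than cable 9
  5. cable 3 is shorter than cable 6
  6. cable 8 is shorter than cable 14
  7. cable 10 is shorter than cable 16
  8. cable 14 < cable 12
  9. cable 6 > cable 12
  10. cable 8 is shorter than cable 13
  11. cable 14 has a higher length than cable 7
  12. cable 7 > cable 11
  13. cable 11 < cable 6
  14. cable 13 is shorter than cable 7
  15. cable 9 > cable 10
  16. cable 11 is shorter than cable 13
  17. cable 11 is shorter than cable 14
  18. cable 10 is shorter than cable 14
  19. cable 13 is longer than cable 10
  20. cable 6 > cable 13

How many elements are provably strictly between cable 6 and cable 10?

Chaining upward from cable 10 reaches: cable 8, cable 13, cable 7, cable 16, cable 14, cable 12, cable 9.
Chaining downward from cable 6 reaches: cable 3, cable 11, cable 8, cable 13, cable 7, cable 14, cable 12.
Strictly between cable 10 and cable 6 are those in both lists: cable 8, cable 13, cable 7, cable 14, cable 12 — 5 elements.

5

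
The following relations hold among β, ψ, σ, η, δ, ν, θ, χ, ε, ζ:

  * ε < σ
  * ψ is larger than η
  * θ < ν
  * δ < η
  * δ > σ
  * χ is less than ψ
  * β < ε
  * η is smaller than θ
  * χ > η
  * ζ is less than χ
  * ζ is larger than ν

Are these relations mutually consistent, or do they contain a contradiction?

consistent

Every relation is compatible with β < ε < σ < δ < η < θ < ν < ζ < χ < ψ; the set is consistent.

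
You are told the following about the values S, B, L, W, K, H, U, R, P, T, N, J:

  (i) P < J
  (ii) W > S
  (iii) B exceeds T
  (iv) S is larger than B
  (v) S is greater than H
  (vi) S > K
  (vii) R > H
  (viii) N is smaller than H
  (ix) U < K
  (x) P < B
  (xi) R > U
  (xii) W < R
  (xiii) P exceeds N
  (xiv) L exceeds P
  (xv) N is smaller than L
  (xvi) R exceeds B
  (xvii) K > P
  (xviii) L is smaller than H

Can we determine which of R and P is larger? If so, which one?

P < B and B < S give P < S.
With S < W: P < B < S < W.
With W < R: P < B < S < W < R.
So R is larger.

R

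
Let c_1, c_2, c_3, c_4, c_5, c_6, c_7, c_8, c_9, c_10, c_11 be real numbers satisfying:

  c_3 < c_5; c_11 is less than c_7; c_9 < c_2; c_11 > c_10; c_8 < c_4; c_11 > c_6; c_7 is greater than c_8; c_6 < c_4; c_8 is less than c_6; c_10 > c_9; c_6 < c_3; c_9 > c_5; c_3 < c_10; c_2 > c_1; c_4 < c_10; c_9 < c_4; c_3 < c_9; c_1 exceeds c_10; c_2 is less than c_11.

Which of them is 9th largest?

c_3

The consecutive relations fix a unique order: c_8 < c_6 < c_3 < c_5 < c_9 < c_4 < c_10 < c_1 < c_2 < c_11 < c_7.
Counting 9 from the largest end gives c_3.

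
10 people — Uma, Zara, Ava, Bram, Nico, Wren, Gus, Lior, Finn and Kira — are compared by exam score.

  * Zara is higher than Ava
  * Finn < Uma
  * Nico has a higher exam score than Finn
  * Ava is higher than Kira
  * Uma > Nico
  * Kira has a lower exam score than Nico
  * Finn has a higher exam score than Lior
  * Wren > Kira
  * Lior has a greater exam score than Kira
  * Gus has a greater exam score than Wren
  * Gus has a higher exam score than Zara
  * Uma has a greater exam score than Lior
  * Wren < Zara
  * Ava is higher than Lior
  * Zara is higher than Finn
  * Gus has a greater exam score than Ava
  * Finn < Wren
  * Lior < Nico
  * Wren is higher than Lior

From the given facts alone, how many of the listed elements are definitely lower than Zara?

5

The elements the relations force below Zara are Kira, Lior, Ava, Finn, Wren — no chain reaches any other.
That is 5.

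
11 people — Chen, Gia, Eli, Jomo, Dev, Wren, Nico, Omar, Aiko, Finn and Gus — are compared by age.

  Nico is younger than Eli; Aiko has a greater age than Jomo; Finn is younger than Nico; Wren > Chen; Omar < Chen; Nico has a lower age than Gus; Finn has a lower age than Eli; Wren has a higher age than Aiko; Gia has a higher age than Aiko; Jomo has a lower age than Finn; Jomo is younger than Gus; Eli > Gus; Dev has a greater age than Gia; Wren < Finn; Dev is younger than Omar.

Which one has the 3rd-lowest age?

Gia

The consecutive relations fix a unique order: Jomo < Aiko < Gia < Dev < Omar < Chen < Wren < Finn < Nico < Gus < Eli.
The 3rd smallest is Gia.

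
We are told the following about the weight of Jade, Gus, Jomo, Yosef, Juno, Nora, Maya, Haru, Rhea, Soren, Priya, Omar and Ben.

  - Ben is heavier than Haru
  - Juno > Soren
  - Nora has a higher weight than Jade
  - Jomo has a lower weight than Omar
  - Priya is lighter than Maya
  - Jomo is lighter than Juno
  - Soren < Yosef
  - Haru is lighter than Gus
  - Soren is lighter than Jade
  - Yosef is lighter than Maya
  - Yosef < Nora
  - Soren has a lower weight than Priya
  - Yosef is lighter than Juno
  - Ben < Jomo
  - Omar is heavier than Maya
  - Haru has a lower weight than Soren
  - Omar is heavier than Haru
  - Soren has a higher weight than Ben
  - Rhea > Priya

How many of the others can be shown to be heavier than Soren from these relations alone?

8

From Soren the given relations immediately reach Jade, Yosef, Priya, Juno.
From those, Nora, Rhea, Maya — 7 in total.
From those, Omar — 8 in total.
Nothing else is reachable above Soren; 8 in all.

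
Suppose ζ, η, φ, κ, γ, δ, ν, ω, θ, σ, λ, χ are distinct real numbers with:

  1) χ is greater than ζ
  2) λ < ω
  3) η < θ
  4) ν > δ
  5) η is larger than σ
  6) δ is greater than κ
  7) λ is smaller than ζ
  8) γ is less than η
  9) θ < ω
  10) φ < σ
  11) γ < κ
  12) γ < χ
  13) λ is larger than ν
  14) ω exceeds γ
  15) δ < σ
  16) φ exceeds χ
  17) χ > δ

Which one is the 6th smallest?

Piecing the relations together gives one ordering: γ < κ < δ < ν < λ < ζ < χ < φ < σ < η < θ < ω.
Counting 6 from the smallest end gives ζ.

ζ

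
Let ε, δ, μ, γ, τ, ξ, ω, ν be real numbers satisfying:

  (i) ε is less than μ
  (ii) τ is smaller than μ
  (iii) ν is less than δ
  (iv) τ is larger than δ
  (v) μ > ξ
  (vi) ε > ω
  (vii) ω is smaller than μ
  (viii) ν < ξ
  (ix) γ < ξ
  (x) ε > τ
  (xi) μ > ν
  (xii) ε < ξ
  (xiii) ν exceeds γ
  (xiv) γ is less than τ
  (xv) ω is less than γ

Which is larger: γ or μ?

μ

γ < ν and ν < δ give γ < δ.
With δ < τ: γ < ν < δ < τ.
Then τ < ε extends the chain to ε.
With ε < ξ: γ < ν < δ < τ < ε < ξ.
Then ξ < μ extends the chain to μ.
So γ < μ; μ is the larger of the two.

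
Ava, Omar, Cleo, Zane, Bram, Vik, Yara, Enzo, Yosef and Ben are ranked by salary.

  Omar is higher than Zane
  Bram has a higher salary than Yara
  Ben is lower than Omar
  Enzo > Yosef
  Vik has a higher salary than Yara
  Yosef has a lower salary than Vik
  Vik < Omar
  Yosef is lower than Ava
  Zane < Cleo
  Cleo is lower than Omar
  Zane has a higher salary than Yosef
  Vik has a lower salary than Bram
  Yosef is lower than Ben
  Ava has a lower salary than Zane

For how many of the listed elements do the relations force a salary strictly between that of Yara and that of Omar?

The relations place Yara below Omar. An element lies strictly between them when it is forced above Yara and also forced below Omar.
Above Yara: {Vik, Bram}. Below Omar: {Yosef, Ava, Vik, Ben, Zane, Cleo}.
Intersection: {Vik} — 1.

1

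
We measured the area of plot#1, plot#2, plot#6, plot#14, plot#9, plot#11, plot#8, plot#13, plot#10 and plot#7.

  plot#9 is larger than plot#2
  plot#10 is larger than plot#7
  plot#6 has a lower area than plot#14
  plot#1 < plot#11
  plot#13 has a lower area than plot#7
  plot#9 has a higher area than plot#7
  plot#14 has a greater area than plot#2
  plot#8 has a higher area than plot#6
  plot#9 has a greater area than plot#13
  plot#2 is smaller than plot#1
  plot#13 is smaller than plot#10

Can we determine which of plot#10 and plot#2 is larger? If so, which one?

undetermined

Following every chain through plot#2: above plot#2 we get plot#9, plot#14, plot#1, plot#11.
plot#10 is not reached, and no chain runs the other way from plot#10 to plot#2.
So the given relations leave the order of plot#2 and plot#10 undetermined.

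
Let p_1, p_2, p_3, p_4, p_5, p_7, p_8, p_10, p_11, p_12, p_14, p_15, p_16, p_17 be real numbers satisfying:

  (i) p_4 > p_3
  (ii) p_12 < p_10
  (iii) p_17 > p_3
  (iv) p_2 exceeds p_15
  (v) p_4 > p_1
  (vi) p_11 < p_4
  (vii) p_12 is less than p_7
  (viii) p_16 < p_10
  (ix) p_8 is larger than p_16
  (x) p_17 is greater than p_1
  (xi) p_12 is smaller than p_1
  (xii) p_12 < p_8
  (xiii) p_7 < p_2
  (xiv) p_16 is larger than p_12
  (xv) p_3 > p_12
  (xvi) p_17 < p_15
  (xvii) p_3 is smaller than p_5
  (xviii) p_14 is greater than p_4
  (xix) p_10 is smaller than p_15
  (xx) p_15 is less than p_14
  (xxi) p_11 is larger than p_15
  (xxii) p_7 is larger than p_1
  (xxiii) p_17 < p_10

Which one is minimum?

p_3 is not least since p_12 < p_3; p_16 is not least since p_12 < p_16; p_1 is not least since p_12 < p_1; p_17 is not least since p_1 < p_17; p_10 is not least since p_12 < p_10; p_15 is not least since p_17 < p_15; p_11 is not least since p_15 < p_11; p_4 is not least since p_3 < p_4; p_7 is not least since p_1 < p_7; p_5 is not least since p_3 < p_5; p_2 is not least since p_7 < p_2; p_8 is not least since p_12 < p_8; p_14 is not least since p_15 < p_14.
Only p_12 has nothing below it, so p_12 is the minimum.

p_12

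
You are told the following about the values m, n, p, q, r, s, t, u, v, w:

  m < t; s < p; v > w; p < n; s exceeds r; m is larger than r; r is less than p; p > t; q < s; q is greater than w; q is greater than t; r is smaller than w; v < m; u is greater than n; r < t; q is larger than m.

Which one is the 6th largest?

t

Piecing the relations together gives one ordering: r < w < v < m < t < q < s < p < n < u.
The 6th largest is t.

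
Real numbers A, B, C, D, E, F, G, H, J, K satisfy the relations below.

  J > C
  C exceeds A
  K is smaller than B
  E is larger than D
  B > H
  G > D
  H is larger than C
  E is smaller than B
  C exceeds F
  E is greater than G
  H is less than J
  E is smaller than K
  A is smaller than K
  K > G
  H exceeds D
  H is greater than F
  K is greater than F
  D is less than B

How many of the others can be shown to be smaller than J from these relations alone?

5

Directly below J: C, H.
One step further: F, D, A (5 so far).
Nothing else is reachable below J; 5 in all.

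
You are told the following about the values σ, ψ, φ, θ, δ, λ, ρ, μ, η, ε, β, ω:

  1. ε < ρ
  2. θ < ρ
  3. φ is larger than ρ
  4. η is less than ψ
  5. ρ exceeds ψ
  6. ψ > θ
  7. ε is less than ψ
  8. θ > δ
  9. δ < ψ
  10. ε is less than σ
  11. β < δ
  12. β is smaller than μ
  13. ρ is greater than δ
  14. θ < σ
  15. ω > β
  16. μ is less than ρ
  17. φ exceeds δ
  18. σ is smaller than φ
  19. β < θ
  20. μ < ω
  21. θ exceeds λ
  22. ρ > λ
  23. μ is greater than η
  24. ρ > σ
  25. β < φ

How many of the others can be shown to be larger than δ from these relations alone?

5

The elements the relations force above δ are θ, σ, ψ, ρ, φ — no chain reaches any other.
That is 5.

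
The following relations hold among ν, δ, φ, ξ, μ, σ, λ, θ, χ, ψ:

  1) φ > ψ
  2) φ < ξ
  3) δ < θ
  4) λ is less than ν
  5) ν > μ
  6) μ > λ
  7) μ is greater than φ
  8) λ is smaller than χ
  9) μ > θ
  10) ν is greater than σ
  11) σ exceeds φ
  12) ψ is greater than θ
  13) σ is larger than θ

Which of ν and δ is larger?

ν

δ < θ < ψ < φ < σ < ν, by transitivity through θ, ψ, φ, σ.
So δ < ν; ν is the larger of the two.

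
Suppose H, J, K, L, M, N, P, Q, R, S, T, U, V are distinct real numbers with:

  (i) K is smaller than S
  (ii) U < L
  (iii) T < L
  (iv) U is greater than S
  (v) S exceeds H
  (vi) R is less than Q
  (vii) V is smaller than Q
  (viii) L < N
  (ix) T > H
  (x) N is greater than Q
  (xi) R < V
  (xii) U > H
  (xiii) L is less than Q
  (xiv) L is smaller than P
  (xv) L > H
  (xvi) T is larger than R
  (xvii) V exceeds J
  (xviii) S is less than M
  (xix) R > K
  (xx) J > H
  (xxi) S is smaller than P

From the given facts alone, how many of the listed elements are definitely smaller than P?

From P the given relations immediately reach S, L.
From those, K, H, T, U — 6 in total.
From those, R — 7 in total.
Nothing else is reachable below P; 7 in all.

7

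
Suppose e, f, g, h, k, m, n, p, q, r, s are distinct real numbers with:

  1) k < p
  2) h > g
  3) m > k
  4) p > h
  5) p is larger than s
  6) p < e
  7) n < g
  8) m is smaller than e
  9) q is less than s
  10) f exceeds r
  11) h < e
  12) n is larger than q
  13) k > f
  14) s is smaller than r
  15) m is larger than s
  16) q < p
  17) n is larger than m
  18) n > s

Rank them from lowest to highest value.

q < s < r < f < k < m < n < g < h < p < e

The consecutive links are each given: q < s; s < r; r < f; f < k; k < m; m < n; n < g; g < h; h < p; p < e.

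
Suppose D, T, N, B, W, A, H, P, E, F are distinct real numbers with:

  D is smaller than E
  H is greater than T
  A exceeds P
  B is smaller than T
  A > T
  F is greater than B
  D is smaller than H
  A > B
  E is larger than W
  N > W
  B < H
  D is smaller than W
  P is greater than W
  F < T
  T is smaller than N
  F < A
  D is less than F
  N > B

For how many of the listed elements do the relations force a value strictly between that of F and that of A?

1

The relations place F below A. An element lies strictly between them when it is forced above F and also forced below A.
Above F: {T, H, N}. Below A: {D, W, B, T, P}.
Intersection: {T} — 1.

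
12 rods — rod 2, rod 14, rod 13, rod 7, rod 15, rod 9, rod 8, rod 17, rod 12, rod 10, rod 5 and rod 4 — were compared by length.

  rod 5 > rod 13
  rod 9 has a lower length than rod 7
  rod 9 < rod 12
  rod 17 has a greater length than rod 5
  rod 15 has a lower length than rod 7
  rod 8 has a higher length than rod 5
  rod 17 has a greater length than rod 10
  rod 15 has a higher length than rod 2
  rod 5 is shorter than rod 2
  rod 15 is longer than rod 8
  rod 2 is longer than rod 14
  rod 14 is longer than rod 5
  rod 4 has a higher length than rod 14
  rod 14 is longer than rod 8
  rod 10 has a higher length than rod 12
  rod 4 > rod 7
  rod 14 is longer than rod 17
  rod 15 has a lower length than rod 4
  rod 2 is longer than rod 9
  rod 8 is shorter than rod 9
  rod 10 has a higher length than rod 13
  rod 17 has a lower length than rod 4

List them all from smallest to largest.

rod 13 < rod 5 < rod 8 < rod 9 < rod 12 < rod 10 < rod 17 < rod 14 < rod 2 < rod 15 < rod 7 < rod 4

The consecutive links are each given: rod 13 < rod 5; rod 5 < rod 8; rod 8 < rod 9; rod 9 < rod 12; rod 12 < rod 10; rod 10 < rod 17; rod 17 < rod 14; rod 14 < rod 2; rod 2 < rod 15; rod 15 < rod 7; rod 7 < rod 4.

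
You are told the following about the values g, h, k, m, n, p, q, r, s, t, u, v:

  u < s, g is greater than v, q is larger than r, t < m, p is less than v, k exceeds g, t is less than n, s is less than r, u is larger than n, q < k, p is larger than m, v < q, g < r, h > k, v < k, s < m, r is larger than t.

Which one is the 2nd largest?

k

Piecing the relations together gives one ordering: t < n < u < s < m < p < v < g < r < q < k < h.
Counting 2 from the largest end gives k.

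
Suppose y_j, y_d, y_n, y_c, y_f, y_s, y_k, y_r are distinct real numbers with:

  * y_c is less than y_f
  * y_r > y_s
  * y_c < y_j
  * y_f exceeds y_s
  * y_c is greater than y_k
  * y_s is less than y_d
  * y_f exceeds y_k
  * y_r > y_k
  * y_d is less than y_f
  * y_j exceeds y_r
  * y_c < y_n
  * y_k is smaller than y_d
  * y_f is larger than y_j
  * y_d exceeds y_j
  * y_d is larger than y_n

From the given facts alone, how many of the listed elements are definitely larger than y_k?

The elements the relations force above y_k are y_r, y_c, y_j, y_n, y_d, y_f — no chain reaches any other.
That is 6.

6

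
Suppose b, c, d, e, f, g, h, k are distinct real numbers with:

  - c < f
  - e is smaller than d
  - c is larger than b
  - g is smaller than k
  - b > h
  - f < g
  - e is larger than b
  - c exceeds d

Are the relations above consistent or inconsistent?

consistent

The single ordering h < b < e < d < c < f < g < k satisfies every listed relation, so no contradiction arises.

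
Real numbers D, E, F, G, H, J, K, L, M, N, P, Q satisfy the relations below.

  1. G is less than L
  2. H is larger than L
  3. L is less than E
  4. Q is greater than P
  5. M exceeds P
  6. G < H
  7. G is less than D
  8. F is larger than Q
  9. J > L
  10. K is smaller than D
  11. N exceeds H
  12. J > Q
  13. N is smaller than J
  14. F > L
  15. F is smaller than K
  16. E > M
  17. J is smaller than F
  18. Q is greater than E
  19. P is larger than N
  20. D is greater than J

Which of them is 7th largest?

M

Chaining the given pairs: G < L < H < N < P < M < E < Q < J < F < K < D.
Counting 7 from the largest end gives M.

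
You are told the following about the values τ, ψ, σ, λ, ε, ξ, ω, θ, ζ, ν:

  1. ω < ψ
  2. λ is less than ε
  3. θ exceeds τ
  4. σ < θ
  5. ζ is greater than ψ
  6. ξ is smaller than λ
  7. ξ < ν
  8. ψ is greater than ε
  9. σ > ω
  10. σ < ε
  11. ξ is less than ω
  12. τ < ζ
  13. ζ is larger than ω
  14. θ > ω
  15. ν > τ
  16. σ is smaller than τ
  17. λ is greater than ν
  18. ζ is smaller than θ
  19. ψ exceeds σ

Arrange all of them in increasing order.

Nothing is placed below ξ, so it is least; from there ξ < ω; ω < σ; σ < τ; τ < ν; ν < λ; λ < ε; ε < ψ; ψ < ζ; ζ < θ, each given directly.

ξ < ω < σ < τ < ν < λ < ε < ψ < ζ < θ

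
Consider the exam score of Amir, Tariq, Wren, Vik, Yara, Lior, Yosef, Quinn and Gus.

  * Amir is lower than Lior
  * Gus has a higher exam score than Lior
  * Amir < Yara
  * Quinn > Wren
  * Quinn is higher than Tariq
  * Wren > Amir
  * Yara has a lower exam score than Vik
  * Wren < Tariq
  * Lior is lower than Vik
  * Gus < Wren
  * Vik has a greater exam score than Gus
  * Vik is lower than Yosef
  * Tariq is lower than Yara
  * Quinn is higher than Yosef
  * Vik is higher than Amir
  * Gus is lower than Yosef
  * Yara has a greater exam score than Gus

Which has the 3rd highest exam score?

Piecing the relations together gives one ordering: Amir < Lior < Gus < Wren < Tariq < Yara < Vik < Yosef < Quinn.
The 3rd largest is Vik.

Vik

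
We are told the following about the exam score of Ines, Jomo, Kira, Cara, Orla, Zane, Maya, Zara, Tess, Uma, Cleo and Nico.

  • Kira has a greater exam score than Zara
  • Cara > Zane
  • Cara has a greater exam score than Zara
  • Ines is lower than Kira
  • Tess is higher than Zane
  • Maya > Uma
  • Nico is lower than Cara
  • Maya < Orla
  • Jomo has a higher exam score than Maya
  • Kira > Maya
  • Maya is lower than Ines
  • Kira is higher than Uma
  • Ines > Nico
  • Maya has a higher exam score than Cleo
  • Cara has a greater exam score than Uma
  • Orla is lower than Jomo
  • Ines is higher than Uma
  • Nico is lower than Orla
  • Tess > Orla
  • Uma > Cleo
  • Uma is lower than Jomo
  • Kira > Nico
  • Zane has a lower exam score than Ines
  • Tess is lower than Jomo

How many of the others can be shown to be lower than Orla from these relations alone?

4

From Orla the given relations immediately reach Nico, Maya.
From those, Cleo, Uma — 4 in total.
Nothing else is reachable below Orla; 4 in all.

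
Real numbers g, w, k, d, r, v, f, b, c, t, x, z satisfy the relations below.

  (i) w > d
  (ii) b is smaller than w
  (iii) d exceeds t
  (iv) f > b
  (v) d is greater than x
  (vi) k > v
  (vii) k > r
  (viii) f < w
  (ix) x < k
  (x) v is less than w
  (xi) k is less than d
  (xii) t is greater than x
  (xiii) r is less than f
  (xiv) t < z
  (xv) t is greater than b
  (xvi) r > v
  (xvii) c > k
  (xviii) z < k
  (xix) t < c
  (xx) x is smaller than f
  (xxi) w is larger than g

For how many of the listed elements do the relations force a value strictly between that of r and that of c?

1

Chaining upward from r reaches: k, f, d, w.
Chaining downward from c reaches: x, b, v, t, z, k.
Strictly between r and c are those in both lists: k — 1 element.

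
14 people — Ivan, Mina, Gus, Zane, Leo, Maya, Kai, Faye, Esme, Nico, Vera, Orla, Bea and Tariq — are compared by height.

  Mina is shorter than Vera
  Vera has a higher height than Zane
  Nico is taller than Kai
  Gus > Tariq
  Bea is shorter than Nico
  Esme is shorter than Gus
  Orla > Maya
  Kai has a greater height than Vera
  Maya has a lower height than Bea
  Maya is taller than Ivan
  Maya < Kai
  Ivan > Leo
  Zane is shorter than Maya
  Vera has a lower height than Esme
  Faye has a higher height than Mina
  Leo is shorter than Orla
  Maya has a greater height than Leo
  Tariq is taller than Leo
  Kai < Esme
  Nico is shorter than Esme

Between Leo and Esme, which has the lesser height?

Leo

Leo < Ivan and Ivan < Maya give Leo < Maya.
Then Maya < Bea extends the chain to Bea.
With Bea < Nico: Leo < Ivan < Maya < Bea < Nico.
Then Nico < Esme extends the chain to Esme.
So Leo < Esme; Leo is the shorter of the two.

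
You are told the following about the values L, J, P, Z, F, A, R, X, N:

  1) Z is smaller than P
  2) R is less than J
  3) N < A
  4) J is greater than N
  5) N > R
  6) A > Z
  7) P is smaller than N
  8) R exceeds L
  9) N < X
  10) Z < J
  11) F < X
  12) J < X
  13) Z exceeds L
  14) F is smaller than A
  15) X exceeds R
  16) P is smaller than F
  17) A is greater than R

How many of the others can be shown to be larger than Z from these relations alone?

6

The elements the relations force above Z are P, N, F, J, X, A — no chain reaches any other.
That is 6.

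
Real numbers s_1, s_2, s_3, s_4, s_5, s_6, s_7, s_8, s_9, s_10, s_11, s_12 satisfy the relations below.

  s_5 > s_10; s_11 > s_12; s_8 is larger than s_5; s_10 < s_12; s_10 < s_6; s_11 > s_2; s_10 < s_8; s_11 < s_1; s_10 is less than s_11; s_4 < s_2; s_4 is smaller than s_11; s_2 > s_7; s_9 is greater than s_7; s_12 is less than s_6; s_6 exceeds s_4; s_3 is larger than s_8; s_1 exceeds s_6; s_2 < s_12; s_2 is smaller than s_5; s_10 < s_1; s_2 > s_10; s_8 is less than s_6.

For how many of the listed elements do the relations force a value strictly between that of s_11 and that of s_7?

2

The relations place s_7 below s_11. An element lies strictly between them when it is forced above s_7 and also forced below s_11.
Above s_7: {s_2, s_12, s_5, s_8, s_6, s_3, s_1, s_9}. Below s_11: {s_4, s_10, s_2, s_12}.
Intersection: {s_2, s_12} — 2.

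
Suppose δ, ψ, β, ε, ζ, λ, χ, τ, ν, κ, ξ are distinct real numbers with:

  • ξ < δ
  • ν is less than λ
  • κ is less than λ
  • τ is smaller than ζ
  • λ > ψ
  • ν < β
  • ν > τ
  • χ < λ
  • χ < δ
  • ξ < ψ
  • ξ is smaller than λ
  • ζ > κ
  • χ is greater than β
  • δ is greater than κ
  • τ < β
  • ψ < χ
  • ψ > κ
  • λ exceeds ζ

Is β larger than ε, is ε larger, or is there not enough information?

Following every chain through ε: nothing is chained to ε.
β is not reached, and no chain runs the other way from β to ε.
So the given relations leave the order of ε and β undetermined.

undetermined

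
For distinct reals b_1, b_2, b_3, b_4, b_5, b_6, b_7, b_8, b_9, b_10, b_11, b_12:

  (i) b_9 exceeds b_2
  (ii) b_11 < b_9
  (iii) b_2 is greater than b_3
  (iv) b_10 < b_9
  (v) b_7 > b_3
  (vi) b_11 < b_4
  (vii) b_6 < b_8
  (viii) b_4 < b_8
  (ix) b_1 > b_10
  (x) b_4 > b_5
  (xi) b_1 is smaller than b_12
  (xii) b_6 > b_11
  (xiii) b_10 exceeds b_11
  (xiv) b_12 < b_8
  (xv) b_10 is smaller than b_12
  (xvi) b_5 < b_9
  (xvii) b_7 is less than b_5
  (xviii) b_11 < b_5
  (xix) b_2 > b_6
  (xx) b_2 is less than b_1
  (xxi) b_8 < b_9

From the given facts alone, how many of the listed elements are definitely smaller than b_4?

4

Directly below b_4: b_11, b_5.
One step further: b_7 (3 so far).
One step further: b_3 (4 so far).
Nothing else is reachable below b_4; 4 in all.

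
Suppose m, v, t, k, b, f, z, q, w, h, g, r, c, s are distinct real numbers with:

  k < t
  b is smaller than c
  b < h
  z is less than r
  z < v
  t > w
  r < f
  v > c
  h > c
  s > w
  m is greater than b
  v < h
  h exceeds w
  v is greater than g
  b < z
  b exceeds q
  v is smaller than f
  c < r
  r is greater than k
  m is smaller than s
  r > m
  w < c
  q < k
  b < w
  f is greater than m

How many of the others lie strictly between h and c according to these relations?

1

The relations place c below h. An element lies strictly between them when it is forced above c and also forced below h.
Above c: {v, r, f}. Below h: {q, b, w, g, z, v}.
Intersection: {v} — 1.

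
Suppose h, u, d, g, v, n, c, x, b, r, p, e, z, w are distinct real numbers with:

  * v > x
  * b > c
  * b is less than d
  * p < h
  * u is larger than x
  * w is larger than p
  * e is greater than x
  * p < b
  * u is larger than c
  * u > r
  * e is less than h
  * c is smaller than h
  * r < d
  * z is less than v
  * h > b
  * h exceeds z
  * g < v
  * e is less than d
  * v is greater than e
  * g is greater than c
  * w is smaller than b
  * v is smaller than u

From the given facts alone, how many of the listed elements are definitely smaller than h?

7

The elements the relations force below h are z, p, x, e, c, w, b — no chain reaches any other.
That is 7.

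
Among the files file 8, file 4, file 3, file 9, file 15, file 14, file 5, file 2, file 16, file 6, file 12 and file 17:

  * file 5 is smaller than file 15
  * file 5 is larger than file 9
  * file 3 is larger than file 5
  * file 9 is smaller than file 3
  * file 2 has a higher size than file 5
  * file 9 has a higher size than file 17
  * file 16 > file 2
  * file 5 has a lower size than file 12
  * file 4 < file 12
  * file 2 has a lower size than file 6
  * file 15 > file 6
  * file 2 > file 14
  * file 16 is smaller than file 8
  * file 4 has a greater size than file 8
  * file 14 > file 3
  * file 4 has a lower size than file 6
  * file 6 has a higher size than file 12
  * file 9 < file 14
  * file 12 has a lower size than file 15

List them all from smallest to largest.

file 17 < file 9 < file 5 < file 3 < file 14 < file 2 < file 16 < file 8 < file 4 < file 12 < file 6 < file 15

Each adjacent pair is fixed by a given relation: file 17 < file 9; file 9 < file 5; file 5 < file 3; file 3 < file 14; file 14 < file 2; file 2 < file 16; file 16 < file 8; file 8 < file 4; file 4 < file 12; file 12 < file 6; file 6 < file 15. Chaining them end to end gives the full order.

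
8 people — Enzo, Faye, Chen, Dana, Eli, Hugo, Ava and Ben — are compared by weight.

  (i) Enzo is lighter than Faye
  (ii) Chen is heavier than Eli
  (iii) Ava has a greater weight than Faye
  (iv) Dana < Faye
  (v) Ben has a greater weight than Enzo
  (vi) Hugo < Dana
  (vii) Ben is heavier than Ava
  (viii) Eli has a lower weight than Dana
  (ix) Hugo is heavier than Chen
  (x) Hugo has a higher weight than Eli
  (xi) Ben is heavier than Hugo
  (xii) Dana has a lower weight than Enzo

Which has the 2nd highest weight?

Piecing the relations together gives one ordering: Eli < Chen < Hugo < Dana < Enzo < Faye < Ava < Ben.
The 2nd largest is Ava.

Ava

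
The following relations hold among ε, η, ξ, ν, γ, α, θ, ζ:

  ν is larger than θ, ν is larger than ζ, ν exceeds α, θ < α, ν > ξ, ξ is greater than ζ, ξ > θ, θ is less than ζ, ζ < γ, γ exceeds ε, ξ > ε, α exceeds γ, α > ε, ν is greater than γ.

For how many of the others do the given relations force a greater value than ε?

4

From ε the given relations immediately reach ξ, γ, α.
From those, ν — 4 in total.
No other element is forced above ε by the given relations, so the count is 4.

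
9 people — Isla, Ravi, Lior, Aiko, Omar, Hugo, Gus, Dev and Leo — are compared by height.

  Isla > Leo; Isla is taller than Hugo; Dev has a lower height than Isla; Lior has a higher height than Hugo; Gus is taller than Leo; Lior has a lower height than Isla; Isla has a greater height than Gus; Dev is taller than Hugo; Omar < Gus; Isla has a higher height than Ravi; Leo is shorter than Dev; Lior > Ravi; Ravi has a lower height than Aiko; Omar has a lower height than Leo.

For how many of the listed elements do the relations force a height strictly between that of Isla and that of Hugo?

2

Chaining upward from Hugo reaches: Lior, Dev.
Chaining downward from Isla reaches: Ravi, Omar, Leo, Lior, Gus, Dev.
Strictly between Hugo and Isla are those in both lists: Lior, Dev — 2 elements.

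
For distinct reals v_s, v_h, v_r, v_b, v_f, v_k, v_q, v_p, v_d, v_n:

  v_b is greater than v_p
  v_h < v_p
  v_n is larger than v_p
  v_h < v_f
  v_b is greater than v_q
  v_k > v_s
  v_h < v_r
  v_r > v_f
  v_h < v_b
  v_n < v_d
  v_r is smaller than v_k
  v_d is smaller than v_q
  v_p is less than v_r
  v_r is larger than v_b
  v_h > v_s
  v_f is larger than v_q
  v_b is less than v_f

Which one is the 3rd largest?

v_f

Piecing the relations together gives one ordering: v_s < v_h < v_p < v_n < v_d < v_q < v_b < v_f < v_r < v_k.
Counting 3 from the largest end gives v_f.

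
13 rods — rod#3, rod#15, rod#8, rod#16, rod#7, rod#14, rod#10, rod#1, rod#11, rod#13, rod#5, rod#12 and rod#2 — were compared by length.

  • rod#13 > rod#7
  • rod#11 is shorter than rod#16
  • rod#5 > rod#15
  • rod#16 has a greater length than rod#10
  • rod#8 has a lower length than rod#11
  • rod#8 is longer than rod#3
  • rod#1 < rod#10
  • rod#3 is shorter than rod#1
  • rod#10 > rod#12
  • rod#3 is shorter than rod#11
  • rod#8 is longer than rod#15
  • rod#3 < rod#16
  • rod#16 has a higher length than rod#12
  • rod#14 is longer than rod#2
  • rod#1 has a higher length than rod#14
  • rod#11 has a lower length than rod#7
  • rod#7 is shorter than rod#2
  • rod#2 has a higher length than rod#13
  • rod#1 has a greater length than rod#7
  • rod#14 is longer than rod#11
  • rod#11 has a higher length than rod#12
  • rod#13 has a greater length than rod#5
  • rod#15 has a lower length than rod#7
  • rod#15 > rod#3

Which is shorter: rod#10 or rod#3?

rod#3

The relevant relations are rod#3 < rod#15; rod#15 < rod#8; rod#8 < rod#11; rod#11 < rod#7; rod#7 < rod#13; rod#13 < rod#2; rod#2 < rod#14; rod#14 < rod#1; rod#1 < rod#10.
Together: rod#3 < rod#15 < rod#8 < rod#11 < rod#7 < rod#13 < rod#2 < rod#14 < rod#1 < rod#10.
So rod#3 < rod#10; rod#3 is the shorter of the two.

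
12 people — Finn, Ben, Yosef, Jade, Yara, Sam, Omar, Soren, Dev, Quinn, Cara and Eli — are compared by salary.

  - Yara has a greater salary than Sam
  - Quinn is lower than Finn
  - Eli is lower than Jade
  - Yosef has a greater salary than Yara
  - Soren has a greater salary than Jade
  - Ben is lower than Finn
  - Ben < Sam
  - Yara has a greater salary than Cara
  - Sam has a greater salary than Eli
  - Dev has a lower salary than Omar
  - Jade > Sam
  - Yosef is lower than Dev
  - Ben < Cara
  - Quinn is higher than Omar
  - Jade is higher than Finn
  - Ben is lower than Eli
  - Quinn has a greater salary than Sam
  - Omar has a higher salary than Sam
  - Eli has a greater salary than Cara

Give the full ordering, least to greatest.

Nothing is placed below Ben, so it is least; from there Ben < Cara; Cara < Eli; Eli < Sam; Sam < Yara; Yara < Yosef; Yosef < Dev; Dev < Omar; Omar < Quinn; Quinn < Finn; Finn < Jade; Jade < Soren, each given directly.

Ben < Cara < Eli < Sam < Yara < Yosef < Dev < Omar < Quinn < Finn < Jade < Soren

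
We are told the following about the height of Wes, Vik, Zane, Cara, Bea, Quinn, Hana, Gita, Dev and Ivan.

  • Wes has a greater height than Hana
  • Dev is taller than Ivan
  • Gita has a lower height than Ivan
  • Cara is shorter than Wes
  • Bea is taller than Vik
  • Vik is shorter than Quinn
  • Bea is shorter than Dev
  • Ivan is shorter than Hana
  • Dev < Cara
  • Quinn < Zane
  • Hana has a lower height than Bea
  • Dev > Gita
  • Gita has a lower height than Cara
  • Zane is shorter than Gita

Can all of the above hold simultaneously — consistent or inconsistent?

The single ordering Vik < Quinn < Zane < Gita < Ivan < Hana < Bea < Dev < Cara < Wes satisfies every listed relation, so no contradiction arises.

consistent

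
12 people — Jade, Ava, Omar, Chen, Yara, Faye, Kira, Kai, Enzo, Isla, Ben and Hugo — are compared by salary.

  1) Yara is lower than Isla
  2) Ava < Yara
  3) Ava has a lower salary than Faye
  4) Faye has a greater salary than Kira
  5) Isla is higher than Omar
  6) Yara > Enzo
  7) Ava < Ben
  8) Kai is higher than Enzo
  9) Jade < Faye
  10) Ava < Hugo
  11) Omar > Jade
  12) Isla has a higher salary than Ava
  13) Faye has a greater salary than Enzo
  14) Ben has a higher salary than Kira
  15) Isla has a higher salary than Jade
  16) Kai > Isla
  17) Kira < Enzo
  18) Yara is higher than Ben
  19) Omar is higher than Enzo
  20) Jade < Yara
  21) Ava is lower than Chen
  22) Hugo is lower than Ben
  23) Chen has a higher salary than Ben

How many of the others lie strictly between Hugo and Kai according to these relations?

Chaining upward from Hugo reaches: Ben, Chen, Yara, Isla.
Chaining downward from Kai reaches: Kira, Jade, Ava, Enzo, Ben, Omar, Yara, Isla.
Strictly between Hugo and Kai are those in both lists: Ben, Yara, Isla — 3 elements.

3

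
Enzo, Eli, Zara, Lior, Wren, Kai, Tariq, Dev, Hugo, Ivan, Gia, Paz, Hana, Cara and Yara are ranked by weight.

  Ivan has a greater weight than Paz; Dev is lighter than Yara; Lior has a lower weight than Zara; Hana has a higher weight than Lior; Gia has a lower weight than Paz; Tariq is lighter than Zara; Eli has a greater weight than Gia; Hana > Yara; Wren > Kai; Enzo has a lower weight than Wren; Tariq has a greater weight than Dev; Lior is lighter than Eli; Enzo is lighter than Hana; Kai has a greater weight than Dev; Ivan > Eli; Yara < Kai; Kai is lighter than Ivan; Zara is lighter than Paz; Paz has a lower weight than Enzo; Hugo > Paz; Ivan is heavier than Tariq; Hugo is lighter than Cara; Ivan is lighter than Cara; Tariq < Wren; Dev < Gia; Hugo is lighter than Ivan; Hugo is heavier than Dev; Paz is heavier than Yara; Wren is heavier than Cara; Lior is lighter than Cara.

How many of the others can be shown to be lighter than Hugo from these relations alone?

7

The elements the relations force below Hugo are Dev, Gia, Yara, Lior, Tariq, Zara, Paz — no chain reaches any other.
That is 7.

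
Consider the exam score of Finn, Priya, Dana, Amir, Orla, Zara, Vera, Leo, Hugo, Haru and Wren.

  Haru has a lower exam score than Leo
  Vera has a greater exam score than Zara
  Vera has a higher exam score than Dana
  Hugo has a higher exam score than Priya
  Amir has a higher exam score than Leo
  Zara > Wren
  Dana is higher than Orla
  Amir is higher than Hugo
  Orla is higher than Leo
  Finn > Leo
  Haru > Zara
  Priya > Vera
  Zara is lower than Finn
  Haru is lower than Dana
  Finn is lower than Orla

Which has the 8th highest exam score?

Chaining the given pairs: Wren < Zara < Haru < Leo < Finn < Orla < Dana < Vera < Priya < Hugo < Amir.
Counting 8 from the largest end gives Leo.

Leo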